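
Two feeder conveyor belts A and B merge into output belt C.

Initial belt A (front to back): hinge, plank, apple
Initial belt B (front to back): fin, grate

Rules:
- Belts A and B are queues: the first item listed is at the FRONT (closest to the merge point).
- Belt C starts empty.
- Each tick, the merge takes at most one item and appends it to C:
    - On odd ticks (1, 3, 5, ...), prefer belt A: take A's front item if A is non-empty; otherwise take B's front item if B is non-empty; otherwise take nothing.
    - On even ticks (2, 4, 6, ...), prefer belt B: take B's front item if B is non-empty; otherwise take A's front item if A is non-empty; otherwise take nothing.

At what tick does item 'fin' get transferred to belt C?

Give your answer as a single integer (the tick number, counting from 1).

Tick 1: prefer A, take hinge from A; A=[plank,apple] B=[fin,grate] C=[hinge]
Tick 2: prefer B, take fin from B; A=[plank,apple] B=[grate] C=[hinge,fin]

Answer: 2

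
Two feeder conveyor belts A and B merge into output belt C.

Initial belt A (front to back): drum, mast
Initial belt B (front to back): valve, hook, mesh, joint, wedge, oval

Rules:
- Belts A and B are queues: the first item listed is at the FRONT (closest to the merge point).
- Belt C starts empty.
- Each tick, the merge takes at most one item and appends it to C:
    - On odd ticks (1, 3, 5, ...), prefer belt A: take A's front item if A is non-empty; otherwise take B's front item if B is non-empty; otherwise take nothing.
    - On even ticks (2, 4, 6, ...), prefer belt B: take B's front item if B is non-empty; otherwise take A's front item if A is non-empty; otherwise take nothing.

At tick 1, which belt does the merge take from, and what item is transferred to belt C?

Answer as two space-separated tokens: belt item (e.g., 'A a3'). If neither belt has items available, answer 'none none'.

Answer: A drum

Derivation:
Tick 1: prefer A, take drum from A; A=[mast] B=[valve,hook,mesh,joint,wedge,oval] C=[drum]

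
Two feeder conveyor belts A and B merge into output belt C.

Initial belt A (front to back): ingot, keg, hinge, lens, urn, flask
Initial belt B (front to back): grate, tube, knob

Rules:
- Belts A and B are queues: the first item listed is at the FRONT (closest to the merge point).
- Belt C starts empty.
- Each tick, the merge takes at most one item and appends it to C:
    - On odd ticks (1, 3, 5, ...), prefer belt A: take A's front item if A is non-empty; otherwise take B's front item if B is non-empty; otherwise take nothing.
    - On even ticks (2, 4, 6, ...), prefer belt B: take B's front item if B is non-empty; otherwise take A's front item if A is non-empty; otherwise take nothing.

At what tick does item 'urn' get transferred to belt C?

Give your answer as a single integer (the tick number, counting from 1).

Answer: 8

Derivation:
Tick 1: prefer A, take ingot from A; A=[keg,hinge,lens,urn,flask] B=[grate,tube,knob] C=[ingot]
Tick 2: prefer B, take grate from B; A=[keg,hinge,lens,urn,flask] B=[tube,knob] C=[ingot,grate]
Tick 3: prefer A, take keg from A; A=[hinge,lens,urn,flask] B=[tube,knob] C=[ingot,grate,keg]
Tick 4: prefer B, take tube from B; A=[hinge,lens,urn,flask] B=[knob] C=[ingot,grate,keg,tube]
Tick 5: prefer A, take hinge from A; A=[lens,urn,flask] B=[knob] C=[ingot,grate,keg,tube,hinge]
Tick 6: prefer B, take knob from B; A=[lens,urn,flask] B=[-] C=[ingot,grate,keg,tube,hinge,knob]
Tick 7: prefer A, take lens from A; A=[urn,flask] B=[-] C=[ingot,grate,keg,tube,hinge,knob,lens]
Tick 8: prefer B, take urn from A; A=[flask] B=[-] C=[ingot,grate,keg,tube,hinge,knob,lens,urn]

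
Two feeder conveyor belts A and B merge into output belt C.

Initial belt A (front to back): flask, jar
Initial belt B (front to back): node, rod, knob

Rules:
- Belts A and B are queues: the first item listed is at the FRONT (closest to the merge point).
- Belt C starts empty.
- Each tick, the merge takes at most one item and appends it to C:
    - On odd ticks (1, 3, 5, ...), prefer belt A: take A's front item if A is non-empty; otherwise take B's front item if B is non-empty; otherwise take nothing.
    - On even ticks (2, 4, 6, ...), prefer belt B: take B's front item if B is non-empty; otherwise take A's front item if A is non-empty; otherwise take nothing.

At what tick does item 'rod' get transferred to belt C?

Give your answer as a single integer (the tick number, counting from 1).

Tick 1: prefer A, take flask from A; A=[jar] B=[node,rod,knob] C=[flask]
Tick 2: prefer B, take node from B; A=[jar] B=[rod,knob] C=[flask,node]
Tick 3: prefer A, take jar from A; A=[-] B=[rod,knob] C=[flask,node,jar]
Tick 4: prefer B, take rod from B; A=[-] B=[knob] C=[flask,node,jar,rod]

Answer: 4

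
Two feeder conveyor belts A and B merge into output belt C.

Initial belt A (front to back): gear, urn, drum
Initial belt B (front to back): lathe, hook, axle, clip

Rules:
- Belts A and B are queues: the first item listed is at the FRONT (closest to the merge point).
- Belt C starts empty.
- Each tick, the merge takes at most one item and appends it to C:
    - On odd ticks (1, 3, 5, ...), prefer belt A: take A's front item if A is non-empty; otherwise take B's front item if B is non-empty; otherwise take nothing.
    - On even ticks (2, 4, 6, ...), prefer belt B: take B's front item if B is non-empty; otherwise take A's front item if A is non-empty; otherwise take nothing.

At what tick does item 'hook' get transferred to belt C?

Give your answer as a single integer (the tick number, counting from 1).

Answer: 4

Derivation:
Tick 1: prefer A, take gear from A; A=[urn,drum] B=[lathe,hook,axle,clip] C=[gear]
Tick 2: prefer B, take lathe from B; A=[urn,drum] B=[hook,axle,clip] C=[gear,lathe]
Tick 3: prefer A, take urn from A; A=[drum] B=[hook,axle,clip] C=[gear,lathe,urn]
Tick 4: prefer B, take hook from B; A=[drum] B=[axle,clip] C=[gear,lathe,urn,hook]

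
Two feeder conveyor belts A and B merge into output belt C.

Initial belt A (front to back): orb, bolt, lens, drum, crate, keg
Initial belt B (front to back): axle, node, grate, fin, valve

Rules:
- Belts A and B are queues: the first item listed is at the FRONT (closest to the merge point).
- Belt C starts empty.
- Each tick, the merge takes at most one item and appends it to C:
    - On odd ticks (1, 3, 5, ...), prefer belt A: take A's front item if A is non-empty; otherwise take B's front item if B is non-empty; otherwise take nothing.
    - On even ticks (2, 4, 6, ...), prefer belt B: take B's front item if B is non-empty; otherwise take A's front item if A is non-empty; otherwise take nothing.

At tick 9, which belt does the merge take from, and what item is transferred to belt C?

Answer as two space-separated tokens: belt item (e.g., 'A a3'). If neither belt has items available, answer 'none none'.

Answer: A crate

Derivation:
Tick 1: prefer A, take orb from A; A=[bolt,lens,drum,crate,keg] B=[axle,node,grate,fin,valve] C=[orb]
Tick 2: prefer B, take axle from B; A=[bolt,lens,drum,crate,keg] B=[node,grate,fin,valve] C=[orb,axle]
Tick 3: prefer A, take bolt from A; A=[lens,drum,crate,keg] B=[node,grate,fin,valve] C=[orb,axle,bolt]
Tick 4: prefer B, take node from B; A=[lens,drum,crate,keg] B=[grate,fin,valve] C=[orb,axle,bolt,node]
Tick 5: prefer A, take lens from A; A=[drum,crate,keg] B=[grate,fin,valve] C=[orb,axle,bolt,node,lens]
Tick 6: prefer B, take grate from B; A=[drum,crate,keg] B=[fin,valve] C=[orb,axle,bolt,node,lens,grate]
Tick 7: prefer A, take drum from A; A=[crate,keg] B=[fin,valve] C=[orb,axle,bolt,node,lens,grate,drum]
Tick 8: prefer B, take fin from B; A=[crate,keg] B=[valve] C=[orb,axle,bolt,node,lens,grate,drum,fin]
Tick 9: prefer A, take crate from A; A=[keg] B=[valve] C=[orb,axle,bolt,node,lens,grate,drum,fin,crate]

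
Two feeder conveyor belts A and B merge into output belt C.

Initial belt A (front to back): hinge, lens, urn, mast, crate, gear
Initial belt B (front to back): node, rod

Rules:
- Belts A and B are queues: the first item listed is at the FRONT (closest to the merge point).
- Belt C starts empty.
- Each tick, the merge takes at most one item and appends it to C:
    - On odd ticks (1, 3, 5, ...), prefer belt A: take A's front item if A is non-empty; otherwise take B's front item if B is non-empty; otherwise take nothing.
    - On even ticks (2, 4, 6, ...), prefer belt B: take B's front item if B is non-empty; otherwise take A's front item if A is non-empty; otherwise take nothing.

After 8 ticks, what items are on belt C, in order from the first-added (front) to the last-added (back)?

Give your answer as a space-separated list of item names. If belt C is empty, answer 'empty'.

Answer: hinge node lens rod urn mast crate gear

Derivation:
Tick 1: prefer A, take hinge from A; A=[lens,urn,mast,crate,gear] B=[node,rod] C=[hinge]
Tick 2: prefer B, take node from B; A=[lens,urn,mast,crate,gear] B=[rod] C=[hinge,node]
Tick 3: prefer A, take lens from A; A=[urn,mast,crate,gear] B=[rod] C=[hinge,node,lens]
Tick 4: prefer B, take rod from B; A=[urn,mast,crate,gear] B=[-] C=[hinge,node,lens,rod]
Tick 5: prefer A, take urn from A; A=[mast,crate,gear] B=[-] C=[hinge,node,lens,rod,urn]
Tick 6: prefer B, take mast from A; A=[crate,gear] B=[-] C=[hinge,node,lens,rod,urn,mast]
Tick 7: prefer A, take crate from A; A=[gear] B=[-] C=[hinge,node,lens,rod,urn,mast,crate]
Tick 8: prefer B, take gear from A; A=[-] B=[-] C=[hinge,node,lens,rod,urn,mast,crate,gear]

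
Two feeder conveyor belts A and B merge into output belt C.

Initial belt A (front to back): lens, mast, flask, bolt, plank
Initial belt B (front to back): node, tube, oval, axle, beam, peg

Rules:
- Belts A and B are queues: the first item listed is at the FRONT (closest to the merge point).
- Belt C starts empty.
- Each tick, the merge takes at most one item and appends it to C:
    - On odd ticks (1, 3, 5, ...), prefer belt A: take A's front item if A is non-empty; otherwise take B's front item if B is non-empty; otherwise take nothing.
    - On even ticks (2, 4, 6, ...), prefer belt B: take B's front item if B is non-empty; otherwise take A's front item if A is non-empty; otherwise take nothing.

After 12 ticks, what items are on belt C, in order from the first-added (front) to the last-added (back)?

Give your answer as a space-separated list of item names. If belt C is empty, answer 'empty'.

Answer: lens node mast tube flask oval bolt axle plank beam peg

Derivation:
Tick 1: prefer A, take lens from A; A=[mast,flask,bolt,plank] B=[node,tube,oval,axle,beam,peg] C=[lens]
Tick 2: prefer B, take node from B; A=[mast,flask,bolt,plank] B=[tube,oval,axle,beam,peg] C=[lens,node]
Tick 3: prefer A, take mast from A; A=[flask,bolt,plank] B=[tube,oval,axle,beam,peg] C=[lens,node,mast]
Tick 4: prefer B, take tube from B; A=[flask,bolt,plank] B=[oval,axle,beam,peg] C=[lens,node,mast,tube]
Tick 5: prefer A, take flask from A; A=[bolt,plank] B=[oval,axle,beam,peg] C=[lens,node,mast,tube,flask]
Tick 6: prefer B, take oval from B; A=[bolt,plank] B=[axle,beam,peg] C=[lens,node,mast,tube,flask,oval]
Tick 7: prefer A, take bolt from A; A=[plank] B=[axle,beam,peg] C=[lens,node,mast,tube,flask,oval,bolt]
Tick 8: prefer B, take axle from B; A=[plank] B=[beam,peg] C=[lens,node,mast,tube,flask,oval,bolt,axle]
Tick 9: prefer A, take plank from A; A=[-] B=[beam,peg] C=[lens,node,mast,tube,flask,oval,bolt,axle,plank]
Tick 10: prefer B, take beam from B; A=[-] B=[peg] C=[lens,node,mast,tube,flask,oval,bolt,axle,plank,beam]
Tick 11: prefer A, take peg from B; A=[-] B=[-] C=[lens,node,mast,tube,flask,oval,bolt,axle,plank,beam,peg]
Tick 12: prefer B, both empty, nothing taken; A=[-] B=[-] C=[lens,node,mast,tube,flask,oval,bolt,axle,plank,beam,peg]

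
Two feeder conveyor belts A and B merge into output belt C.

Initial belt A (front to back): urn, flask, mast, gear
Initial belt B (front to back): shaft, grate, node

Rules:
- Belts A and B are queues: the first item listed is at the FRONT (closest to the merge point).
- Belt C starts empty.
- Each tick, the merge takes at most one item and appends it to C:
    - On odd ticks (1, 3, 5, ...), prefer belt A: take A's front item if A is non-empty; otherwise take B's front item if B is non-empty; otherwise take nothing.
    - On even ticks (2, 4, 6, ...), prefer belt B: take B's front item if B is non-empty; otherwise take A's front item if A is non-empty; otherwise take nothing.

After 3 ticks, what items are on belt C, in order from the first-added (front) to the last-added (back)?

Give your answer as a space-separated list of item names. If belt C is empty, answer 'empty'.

Answer: urn shaft flask

Derivation:
Tick 1: prefer A, take urn from A; A=[flask,mast,gear] B=[shaft,grate,node] C=[urn]
Tick 2: prefer B, take shaft from B; A=[flask,mast,gear] B=[grate,node] C=[urn,shaft]
Tick 3: prefer A, take flask from A; A=[mast,gear] B=[grate,node] C=[urn,shaft,flask]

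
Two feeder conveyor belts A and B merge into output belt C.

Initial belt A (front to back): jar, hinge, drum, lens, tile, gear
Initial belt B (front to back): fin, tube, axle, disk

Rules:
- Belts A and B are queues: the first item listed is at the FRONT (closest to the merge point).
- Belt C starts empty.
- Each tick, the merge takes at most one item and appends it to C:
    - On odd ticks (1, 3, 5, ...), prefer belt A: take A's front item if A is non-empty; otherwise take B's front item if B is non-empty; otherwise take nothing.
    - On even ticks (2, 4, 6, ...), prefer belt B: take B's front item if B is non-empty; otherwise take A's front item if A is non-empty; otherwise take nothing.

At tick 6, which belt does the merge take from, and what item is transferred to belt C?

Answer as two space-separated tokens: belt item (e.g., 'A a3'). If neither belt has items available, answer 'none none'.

Answer: B axle

Derivation:
Tick 1: prefer A, take jar from A; A=[hinge,drum,lens,tile,gear] B=[fin,tube,axle,disk] C=[jar]
Tick 2: prefer B, take fin from B; A=[hinge,drum,lens,tile,gear] B=[tube,axle,disk] C=[jar,fin]
Tick 3: prefer A, take hinge from A; A=[drum,lens,tile,gear] B=[tube,axle,disk] C=[jar,fin,hinge]
Tick 4: prefer B, take tube from B; A=[drum,lens,tile,gear] B=[axle,disk] C=[jar,fin,hinge,tube]
Tick 5: prefer A, take drum from A; A=[lens,tile,gear] B=[axle,disk] C=[jar,fin,hinge,tube,drum]
Tick 6: prefer B, take axle from B; A=[lens,tile,gear] B=[disk] C=[jar,fin,hinge,tube,drum,axle]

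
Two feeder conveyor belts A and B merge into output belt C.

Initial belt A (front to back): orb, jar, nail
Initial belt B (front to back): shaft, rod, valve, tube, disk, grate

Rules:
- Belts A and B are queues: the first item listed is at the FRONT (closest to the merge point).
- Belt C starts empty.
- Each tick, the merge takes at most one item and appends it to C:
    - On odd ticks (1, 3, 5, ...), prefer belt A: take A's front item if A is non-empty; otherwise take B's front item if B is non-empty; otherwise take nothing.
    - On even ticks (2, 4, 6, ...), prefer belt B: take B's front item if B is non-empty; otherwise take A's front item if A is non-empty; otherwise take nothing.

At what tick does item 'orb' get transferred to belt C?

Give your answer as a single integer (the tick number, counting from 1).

Answer: 1

Derivation:
Tick 1: prefer A, take orb from A; A=[jar,nail] B=[shaft,rod,valve,tube,disk,grate] C=[orb]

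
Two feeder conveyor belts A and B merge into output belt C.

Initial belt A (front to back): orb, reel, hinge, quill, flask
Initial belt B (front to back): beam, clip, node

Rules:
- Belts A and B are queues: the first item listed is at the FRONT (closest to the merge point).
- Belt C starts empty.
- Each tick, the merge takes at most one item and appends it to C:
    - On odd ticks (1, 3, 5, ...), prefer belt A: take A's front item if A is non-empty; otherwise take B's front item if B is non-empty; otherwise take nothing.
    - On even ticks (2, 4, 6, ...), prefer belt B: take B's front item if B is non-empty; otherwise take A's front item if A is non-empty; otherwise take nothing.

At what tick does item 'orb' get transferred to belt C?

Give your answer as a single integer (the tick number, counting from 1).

Answer: 1

Derivation:
Tick 1: prefer A, take orb from A; A=[reel,hinge,quill,flask] B=[beam,clip,node] C=[orb]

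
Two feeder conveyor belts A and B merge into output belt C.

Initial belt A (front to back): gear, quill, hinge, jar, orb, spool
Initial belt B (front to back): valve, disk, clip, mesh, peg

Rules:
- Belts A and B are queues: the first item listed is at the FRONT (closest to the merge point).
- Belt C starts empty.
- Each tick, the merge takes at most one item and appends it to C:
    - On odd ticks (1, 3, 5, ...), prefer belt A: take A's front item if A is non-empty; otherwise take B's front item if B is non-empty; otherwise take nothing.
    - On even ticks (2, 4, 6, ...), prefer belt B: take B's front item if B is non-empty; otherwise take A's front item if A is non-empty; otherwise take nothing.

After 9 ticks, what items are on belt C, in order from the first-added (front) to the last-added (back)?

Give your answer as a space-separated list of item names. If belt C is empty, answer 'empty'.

Tick 1: prefer A, take gear from A; A=[quill,hinge,jar,orb,spool] B=[valve,disk,clip,mesh,peg] C=[gear]
Tick 2: prefer B, take valve from B; A=[quill,hinge,jar,orb,spool] B=[disk,clip,mesh,peg] C=[gear,valve]
Tick 3: prefer A, take quill from A; A=[hinge,jar,orb,spool] B=[disk,clip,mesh,peg] C=[gear,valve,quill]
Tick 4: prefer B, take disk from B; A=[hinge,jar,orb,spool] B=[clip,mesh,peg] C=[gear,valve,quill,disk]
Tick 5: prefer A, take hinge from A; A=[jar,orb,spool] B=[clip,mesh,peg] C=[gear,valve,quill,disk,hinge]
Tick 6: prefer B, take clip from B; A=[jar,orb,spool] B=[mesh,peg] C=[gear,valve,quill,disk,hinge,clip]
Tick 7: prefer A, take jar from A; A=[orb,spool] B=[mesh,peg] C=[gear,valve,quill,disk,hinge,clip,jar]
Tick 8: prefer B, take mesh from B; A=[orb,spool] B=[peg] C=[gear,valve,quill,disk,hinge,clip,jar,mesh]
Tick 9: prefer A, take orb from A; A=[spool] B=[peg] C=[gear,valve,quill,disk,hinge,clip,jar,mesh,orb]

Answer: gear valve quill disk hinge clip jar mesh orb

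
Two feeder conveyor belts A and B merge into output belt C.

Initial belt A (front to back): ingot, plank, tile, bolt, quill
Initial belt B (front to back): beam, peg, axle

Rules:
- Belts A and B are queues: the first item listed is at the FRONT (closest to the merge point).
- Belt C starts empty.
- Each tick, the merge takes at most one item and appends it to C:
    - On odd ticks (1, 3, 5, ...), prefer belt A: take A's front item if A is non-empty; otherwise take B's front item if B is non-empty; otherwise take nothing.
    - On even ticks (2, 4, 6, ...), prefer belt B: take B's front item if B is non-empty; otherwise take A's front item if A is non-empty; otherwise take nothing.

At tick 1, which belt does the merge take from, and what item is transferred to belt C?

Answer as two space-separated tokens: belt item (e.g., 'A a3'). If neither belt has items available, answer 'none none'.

Answer: A ingot

Derivation:
Tick 1: prefer A, take ingot from A; A=[plank,tile,bolt,quill] B=[beam,peg,axle] C=[ingot]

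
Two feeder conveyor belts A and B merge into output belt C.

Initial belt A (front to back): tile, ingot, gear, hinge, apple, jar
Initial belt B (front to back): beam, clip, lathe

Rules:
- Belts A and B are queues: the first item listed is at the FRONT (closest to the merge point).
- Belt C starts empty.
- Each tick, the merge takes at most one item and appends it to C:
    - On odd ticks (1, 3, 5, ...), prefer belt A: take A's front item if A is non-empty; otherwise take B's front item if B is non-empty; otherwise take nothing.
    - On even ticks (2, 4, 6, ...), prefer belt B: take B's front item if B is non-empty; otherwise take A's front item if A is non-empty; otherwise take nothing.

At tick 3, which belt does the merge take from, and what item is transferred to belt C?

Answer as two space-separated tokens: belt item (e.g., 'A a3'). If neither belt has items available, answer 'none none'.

Answer: A ingot

Derivation:
Tick 1: prefer A, take tile from A; A=[ingot,gear,hinge,apple,jar] B=[beam,clip,lathe] C=[tile]
Tick 2: prefer B, take beam from B; A=[ingot,gear,hinge,apple,jar] B=[clip,lathe] C=[tile,beam]
Tick 3: prefer A, take ingot from A; A=[gear,hinge,apple,jar] B=[clip,lathe] C=[tile,beam,ingot]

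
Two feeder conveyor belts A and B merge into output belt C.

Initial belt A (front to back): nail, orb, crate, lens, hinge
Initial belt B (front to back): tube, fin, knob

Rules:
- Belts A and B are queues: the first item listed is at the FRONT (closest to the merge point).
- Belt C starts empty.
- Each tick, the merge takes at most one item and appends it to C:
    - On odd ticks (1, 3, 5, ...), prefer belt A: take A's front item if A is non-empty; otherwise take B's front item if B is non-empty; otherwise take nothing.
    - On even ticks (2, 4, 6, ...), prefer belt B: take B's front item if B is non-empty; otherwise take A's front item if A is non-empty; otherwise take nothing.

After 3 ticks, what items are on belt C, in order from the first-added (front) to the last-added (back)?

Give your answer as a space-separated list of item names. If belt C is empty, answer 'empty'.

Tick 1: prefer A, take nail from A; A=[orb,crate,lens,hinge] B=[tube,fin,knob] C=[nail]
Tick 2: prefer B, take tube from B; A=[orb,crate,lens,hinge] B=[fin,knob] C=[nail,tube]
Tick 3: prefer A, take orb from A; A=[crate,lens,hinge] B=[fin,knob] C=[nail,tube,orb]

Answer: nail tube orb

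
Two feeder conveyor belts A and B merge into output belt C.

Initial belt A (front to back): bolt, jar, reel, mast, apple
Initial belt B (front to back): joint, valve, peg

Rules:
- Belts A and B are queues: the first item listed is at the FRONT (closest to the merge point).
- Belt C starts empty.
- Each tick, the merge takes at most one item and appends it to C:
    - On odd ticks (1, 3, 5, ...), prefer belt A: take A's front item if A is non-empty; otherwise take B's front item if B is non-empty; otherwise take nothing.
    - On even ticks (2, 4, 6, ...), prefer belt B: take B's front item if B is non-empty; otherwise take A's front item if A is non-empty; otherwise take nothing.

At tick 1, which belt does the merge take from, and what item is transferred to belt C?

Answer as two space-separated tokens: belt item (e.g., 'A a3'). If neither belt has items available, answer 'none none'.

Tick 1: prefer A, take bolt from A; A=[jar,reel,mast,apple] B=[joint,valve,peg] C=[bolt]

Answer: A bolt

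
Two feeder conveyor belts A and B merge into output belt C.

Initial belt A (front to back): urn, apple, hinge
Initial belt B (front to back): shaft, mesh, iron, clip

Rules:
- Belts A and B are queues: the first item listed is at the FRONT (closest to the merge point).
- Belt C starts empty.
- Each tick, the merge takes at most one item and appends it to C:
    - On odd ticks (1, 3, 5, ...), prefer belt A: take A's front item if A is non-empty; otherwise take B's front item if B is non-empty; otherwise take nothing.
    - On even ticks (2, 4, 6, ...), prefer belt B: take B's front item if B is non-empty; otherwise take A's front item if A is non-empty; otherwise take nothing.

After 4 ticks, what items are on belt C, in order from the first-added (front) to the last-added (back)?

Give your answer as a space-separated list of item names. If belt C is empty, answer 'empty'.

Answer: urn shaft apple mesh

Derivation:
Tick 1: prefer A, take urn from A; A=[apple,hinge] B=[shaft,mesh,iron,clip] C=[urn]
Tick 2: prefer B, take shaft from B; A=[apple,hinge] B=[mesh,iron,clip] C=[urn,shaft]
Tick 3: prefer A, take apple from A; A=[hinge] B=[mesh,iron,clip] C=[urn,shaft,apple]
Tick 4: prefer B, take mesh from B; A=[hinge] B=[iron,clip] C=[urn,shaft,apple,mesh]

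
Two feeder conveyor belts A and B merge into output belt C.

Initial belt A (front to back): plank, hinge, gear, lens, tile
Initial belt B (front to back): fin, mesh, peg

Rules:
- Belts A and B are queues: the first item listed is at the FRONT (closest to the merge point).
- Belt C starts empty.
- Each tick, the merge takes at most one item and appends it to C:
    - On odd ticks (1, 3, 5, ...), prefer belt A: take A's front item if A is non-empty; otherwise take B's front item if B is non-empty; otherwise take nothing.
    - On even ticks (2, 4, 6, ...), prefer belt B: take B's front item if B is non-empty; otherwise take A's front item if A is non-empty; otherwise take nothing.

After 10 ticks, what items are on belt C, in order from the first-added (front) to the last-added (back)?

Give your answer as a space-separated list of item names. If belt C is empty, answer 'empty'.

Tick 1: prefer A, take plank from A; A=[hinge,gear,lens,tile] B=[fin,mesh,peg] C=[plank]
Tick 2: prefer B, take fin from B; A=[hinge,gear,lens,tile] B=[mesh,peg] C=[plank,fin]
Tick 3: prefer A, take hinge from A; A=[gear,lens,tile] B=[mesh,peg] C=[plank,fin,hinge]
Tick 4: prefer B, take mesh from B; A=[gear,lens,tile] B=[peg] C=[plank,fin,hinge,mesh]
Tick 5: prefer A, take gear from A; A=[lens,tile] B=[peg] C=[plank,fin,hinge,mesh,gear]
Tick 6: prefer B, take peg from B; A=[lens,tile] B=[-] C=[plank,fin,hinge,mesh,gear,peg]
Tick 7: prefer A, take lens from A; A=[tile] B=[-] C=[plank,fin,hinge,mesh,gear,peg,lens]
Tick 8: prefer B, take tile from A; A=[-] B=[-] C=[plank,fin,hinge,mesh,gear,peg,lens,tile]
Tick 9: prefer A, both empty, nothing taken; A=[-] B=[-] C=[plank,fin,hinge,mesh,gear,peg,lens,tile]
Tick 10: prefer B, both empty, nothing taken; A=[-] B=[-] C=[plank,fin,hinge,mesh,gear,peg,lens,tile]

Answer: plank fin hinge mesh gear peg lens tile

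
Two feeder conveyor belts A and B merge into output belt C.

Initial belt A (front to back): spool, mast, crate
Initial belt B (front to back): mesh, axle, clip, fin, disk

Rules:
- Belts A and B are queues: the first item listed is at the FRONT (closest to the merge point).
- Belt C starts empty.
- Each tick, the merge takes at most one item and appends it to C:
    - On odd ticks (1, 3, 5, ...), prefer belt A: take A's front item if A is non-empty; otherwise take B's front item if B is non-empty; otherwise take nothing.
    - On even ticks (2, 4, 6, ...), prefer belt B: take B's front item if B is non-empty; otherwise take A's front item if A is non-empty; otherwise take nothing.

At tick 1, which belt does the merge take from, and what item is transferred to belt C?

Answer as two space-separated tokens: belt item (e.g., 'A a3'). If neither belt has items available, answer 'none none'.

Answer: A spool

Derivation:
Tick 1: prefer A, take spool from A; A=[mast,crate] B=[mesh,axle,clip,fin,disk] C=[spool]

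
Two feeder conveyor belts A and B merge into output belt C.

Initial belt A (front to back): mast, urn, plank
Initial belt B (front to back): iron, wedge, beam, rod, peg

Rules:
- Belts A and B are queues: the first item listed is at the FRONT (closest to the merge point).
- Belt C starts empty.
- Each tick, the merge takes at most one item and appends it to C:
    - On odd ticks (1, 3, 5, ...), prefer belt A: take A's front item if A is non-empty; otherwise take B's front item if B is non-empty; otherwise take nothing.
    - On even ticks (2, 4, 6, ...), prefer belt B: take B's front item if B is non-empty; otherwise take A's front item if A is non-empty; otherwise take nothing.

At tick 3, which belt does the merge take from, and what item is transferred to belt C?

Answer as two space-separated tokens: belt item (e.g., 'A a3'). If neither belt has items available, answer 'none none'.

Answer: A urn

Derivation:
Tick 1: prefer A, take mast from A; A=[urn,plank] B=[iron,wedge,beam,rod,peg] C=[mast]
Tick 2: prefer B, take iron from B; A=[urn,plank] B=[wedge,beam,rod,peg] C=[mast,iron]
Tick 3: prefer A, take urn from A; A=[plank] B=[wedge,beam,rod,peg] C=[mast,iron,urn]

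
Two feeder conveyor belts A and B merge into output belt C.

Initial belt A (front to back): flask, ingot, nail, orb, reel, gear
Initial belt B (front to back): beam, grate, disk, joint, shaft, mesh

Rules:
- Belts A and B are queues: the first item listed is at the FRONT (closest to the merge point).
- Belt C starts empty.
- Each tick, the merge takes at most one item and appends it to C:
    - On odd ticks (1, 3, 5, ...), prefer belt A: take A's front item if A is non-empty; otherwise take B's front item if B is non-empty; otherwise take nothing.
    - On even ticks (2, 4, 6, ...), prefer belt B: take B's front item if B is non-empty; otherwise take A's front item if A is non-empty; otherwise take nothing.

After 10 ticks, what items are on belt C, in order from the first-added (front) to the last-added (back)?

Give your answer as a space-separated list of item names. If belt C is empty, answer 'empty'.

Tick 1: prefer A, take flask from A; A=[ingot,nail,orb,reel,gear] B=[beam,grate,disk,joint,shaft,mesh] C=[flask]
Tick 2: prefer B, take beam from B; A=[ingot,nail,orb,reel,gear] B=[grate,disk,joint,shaft,mesh] C=[flask,beam]
Tick 3: prefer A, take ingot from A; A=[nail,orb,reel,gear] B=[grate,disk,joint,shaft,mesh] C=[flask,beam,ingot]
Tick 4: prefer B, take grate from B; A=[nail,orb,reel,gear] B=[disk,joint,shaft,mesh] C=[flask,beam,ingot,grate]
Tick 5: prefer A, take nail from A; A=[orb,reel,gear] B=[disk,joint,shaft,mesh] C=[flask,beam,ingot,grate,nail]
Tick 6: prefer B, take disk from B; A=[orb,reel,gear] B=[joint,shaft,mesh] C=[flask,beam,ingot,grate,nail,disk]
Tick 7: prefer A, take orb from A; A=[reel,gear] B=[joint,shaft,mesh] C=[flask,beam,ingot,grate,nail,disk,orb]
Tick 8: prefer B, take joint from B; A=[reel,gear] B=[shaft,mesh] C=[flask,beam,ingot,grate,nail,disk,orb,joint]
Tick 9: prefer A, take reel from A; A=[gear] B=[shaft,mesh] C=[flask,beam,ingot,grate,nail,disk,orb,joint,reel]
Tick 10: prefer B, take shaft from B; A=[gear] B=[mesh] C=[flask,beam,ingot,grate,nail,disk,orb,joint,reel,shaft]

Answer: flask beam ingot grate nail disk orb joint reel shaft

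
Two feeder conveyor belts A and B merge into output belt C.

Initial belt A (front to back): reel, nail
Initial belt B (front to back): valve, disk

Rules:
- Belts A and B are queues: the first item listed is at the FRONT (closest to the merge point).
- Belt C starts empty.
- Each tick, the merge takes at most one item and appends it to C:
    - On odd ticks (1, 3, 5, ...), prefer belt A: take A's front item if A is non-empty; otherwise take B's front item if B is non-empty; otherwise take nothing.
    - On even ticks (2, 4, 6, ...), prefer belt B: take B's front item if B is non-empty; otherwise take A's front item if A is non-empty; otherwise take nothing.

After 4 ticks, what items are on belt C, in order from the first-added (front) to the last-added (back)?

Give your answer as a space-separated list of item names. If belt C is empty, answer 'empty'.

Answer: reel valve nail disk

Derivation:
Tick 1: prefer A, take reel from A; A=[nail] B=[valve,disk] C=[reel]
Tick 2: prefer B, take valve from B; A=[nail] B=[disk] C=[reel,valve]
Tick 3: prefer A, take nail from A; A=[-] B=[disk] C=[reel,valve,nail]
Tick 4: prefer B, take disk from B; A=[-] B=[-] C=[reel,valve,nail,disk]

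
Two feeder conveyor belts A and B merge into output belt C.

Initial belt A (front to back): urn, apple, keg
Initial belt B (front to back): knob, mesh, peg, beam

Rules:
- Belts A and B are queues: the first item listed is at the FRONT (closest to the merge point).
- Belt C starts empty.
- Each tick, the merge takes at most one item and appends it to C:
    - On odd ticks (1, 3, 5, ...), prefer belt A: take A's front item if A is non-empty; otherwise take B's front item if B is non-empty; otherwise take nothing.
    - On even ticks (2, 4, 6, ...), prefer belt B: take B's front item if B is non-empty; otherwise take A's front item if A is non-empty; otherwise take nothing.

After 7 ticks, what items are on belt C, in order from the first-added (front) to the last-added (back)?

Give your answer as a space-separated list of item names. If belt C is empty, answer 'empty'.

Answer: urn knob apple mesh keg peg beam

Derivation:
Tick 1: prefer A, take urn from A; A=[apple,keg] B=[knob,mesh,peg,beam] C=[urn]
Tick 2: prefer B, take knob from B; A=[apple,keg] B=[mesh,peg,beam] C=[urn,knob]
Tick 3: prefer A, take apple from A; A=[keg] B=[mesh,peg,beam] C=[urn,knob,apple]
Tick 4: prefer B, take mesh from B; A=[keg] B=[peg,beam] C=[urn,knob,apple,mesh]
Tick 5: prefer A, take keg from A; A=[-] B=[peg,beam] C=[urn,knob,apple,mesh,keg]
Tick 6: prefer B, take peg from B; A=[-] B=[beam] C=[urn,knob,apple,mesh,keg,peg]
Tick 7: prefer A, take beam from B; A=[-] B=[-] C=[urn,knob,apple,mesh,keg,peg,beam]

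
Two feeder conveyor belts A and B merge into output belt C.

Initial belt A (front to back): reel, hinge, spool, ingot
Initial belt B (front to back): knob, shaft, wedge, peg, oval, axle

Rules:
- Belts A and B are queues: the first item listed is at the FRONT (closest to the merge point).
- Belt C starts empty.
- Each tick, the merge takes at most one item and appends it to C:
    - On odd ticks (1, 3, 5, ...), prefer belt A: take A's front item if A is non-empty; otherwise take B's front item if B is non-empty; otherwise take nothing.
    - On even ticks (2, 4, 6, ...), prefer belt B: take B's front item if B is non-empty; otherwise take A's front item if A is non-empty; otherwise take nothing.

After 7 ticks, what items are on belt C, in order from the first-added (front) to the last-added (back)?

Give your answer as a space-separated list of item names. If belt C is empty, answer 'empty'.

Answer: reel knob hinge shaft spool wedge ingot

Derivation:
Tick 1: prefer A, take reel from A; A=[hinge,spool,ingot] B=[knob,shaft,wedge,peg,oval,axle] C=[reel]
Tick 2: prefer B, take knob from B; A=[hinge,spool,ingot] B=[shaft,wedge,peg,oval,axle] C=[reel,knob]
Tick 3: prefer A, take hinge from A; A=[spool,ingot] B=[shaft,wedge,peg,oval,axle] C=[reel,knob,hinge]
Tick 4: prefer B, take shaft from B; A=[spool,ingot] B=[wedge,peg,oval,axle] C=[reel,knob,hinge,shaft]
Tick 5: prefer A, take spool from A; A=[ingot] B=[wedge,peg,oval,axle] C=[reel,knob,hinge,shaft,spool]
Tick 6: prefer B, take wedge from B; A=[ingot] B=[peg,oval,axle] C=[reel,knob,hinge,shaft,spool,wedge]
Tick 7: prefer A, take ingot from A; A=[-] B=[peg,oval,axle] C=[reel,knob,hinge,shaft,spool,wedge,ingot]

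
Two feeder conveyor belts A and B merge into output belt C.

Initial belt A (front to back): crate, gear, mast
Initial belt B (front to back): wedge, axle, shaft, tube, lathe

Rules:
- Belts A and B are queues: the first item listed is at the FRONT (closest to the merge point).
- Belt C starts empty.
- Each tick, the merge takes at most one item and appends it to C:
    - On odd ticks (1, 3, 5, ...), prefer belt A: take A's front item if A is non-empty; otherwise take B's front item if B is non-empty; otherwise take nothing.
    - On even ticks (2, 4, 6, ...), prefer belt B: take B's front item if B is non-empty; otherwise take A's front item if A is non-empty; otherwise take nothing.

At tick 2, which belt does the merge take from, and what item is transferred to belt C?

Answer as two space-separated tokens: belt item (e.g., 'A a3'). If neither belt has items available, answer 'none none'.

Tick 1: prefer A, take crate from A; A=[gear,mast] B=[wedge,axle,shaft,tube,lathe] C=[crate]
Tick 2: prefer B, take wedge from B; A=[gear,mast] B=[axle,shaft,tube,lathe] C=[crate,wedge]

Answer: B wedge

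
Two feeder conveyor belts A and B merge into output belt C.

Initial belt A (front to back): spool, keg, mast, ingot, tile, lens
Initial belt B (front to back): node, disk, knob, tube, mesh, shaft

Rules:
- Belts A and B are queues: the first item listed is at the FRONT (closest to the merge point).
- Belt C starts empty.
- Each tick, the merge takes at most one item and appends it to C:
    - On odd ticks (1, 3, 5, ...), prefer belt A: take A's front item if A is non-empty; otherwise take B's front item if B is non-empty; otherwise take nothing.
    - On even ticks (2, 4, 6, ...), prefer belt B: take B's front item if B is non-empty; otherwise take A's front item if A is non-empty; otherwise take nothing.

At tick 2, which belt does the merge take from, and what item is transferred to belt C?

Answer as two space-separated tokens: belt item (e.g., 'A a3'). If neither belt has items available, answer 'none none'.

Answer: B node

Derivation:
Tick 1: prefer A, take spool from A; A=[keg,mast,ingot,tile,lens] B=[node,disk,knob,tube,mesh,shaft] C=[spool]
Tick 2: prefer B, take node from B; A=[keg,mast,ingot,tile,lens] B=[disk,knob,tube,mesh,shaft] C=[spool,node]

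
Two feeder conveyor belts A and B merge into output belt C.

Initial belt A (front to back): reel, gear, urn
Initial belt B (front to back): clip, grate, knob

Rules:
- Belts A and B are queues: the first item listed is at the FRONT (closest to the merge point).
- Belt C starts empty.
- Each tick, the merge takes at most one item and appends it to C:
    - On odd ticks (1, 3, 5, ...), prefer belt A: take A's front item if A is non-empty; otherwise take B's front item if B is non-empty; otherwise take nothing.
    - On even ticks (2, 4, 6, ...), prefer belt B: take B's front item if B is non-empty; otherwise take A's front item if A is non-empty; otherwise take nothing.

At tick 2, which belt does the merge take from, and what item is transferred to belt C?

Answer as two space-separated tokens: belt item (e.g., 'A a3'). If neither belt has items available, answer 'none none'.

Tick 1: prefer A, take reel from A; A=[gear,urn] B=[clip,grate,knob] C=[reel]
Tick 2: prefer B, take clip from B; A=[gear,urn] B=[grate,knob] C=[reel,clip]

Answer: B clip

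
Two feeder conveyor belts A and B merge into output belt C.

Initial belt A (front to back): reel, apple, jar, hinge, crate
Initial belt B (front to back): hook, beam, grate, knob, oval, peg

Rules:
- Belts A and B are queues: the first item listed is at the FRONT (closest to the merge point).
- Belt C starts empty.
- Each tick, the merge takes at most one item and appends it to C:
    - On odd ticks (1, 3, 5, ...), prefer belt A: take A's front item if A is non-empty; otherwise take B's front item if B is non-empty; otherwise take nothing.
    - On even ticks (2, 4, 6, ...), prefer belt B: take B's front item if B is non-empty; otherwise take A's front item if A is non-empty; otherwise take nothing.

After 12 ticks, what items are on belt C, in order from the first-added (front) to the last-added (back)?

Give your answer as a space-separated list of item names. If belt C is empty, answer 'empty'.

Answer: reel hook apple beam jar grate hinge knob crate oval peg

Derivation:
Tick 1: prefer A, take reel from A; A=[apple,jar,hinge,crate] B=[hook,beam,grate,knob,oval,peg] C=[reel]
Tick 2: prefer B, take hook from B; A=[apple,jar,hinge,crate] B=[beam,grate,knob,oval,peg] C=[reel,hook]
Tick 3: prefer A, take apple from A; A=[jar,hinge,crate] B=[beam,grate,knob,oval,peg] C=[reel,hook,apple]
Tick 4: prefer B, take beam from B; A=[jar,hinge,crate] B=[grate,knob,oval,peg] C=[reel,hook,apple,beam]
Tick 5: prefer A, take jar from A; A=[hinge,crate] B=[grate,knob,oval,peg] C=[reel,hook,apple,beam,jar]
Tick 6: prefer B, take grate from B; A=[hinge,crate] B=[knob,oval,peg] C=[reel,hook,apple,beam,jar,grate]
Tick 7: prefer A, take hinge from A; A=[crate] B=[knob,oval,peg] C=[reel,hook,apple,beam,jar,grate,hinge]
Tick 8: prefer B, take knob from B; A=[crate] B=[oval,peg] C=[reel,hook,apple,beam,jar,grate,hinge,knob]
Tick 9: prefer A, take crate from A; A=[-] B=[oval,peg] C=[reel,hook,apple,beam,jar,grate,hinge,knob,crate]
Tick 10: prefer B, take oval from B; A=[-] B=[peg] C=[reel,hook,apple,beam,jar,grate,hinge,knob,crate,oval]
Tick 11: prefer A, take peg from B; A=[-] B=[-] C=[reel,hook,apple,beam,jar,grate,hinge,knob,crate,oval,peg]
Tick 12: prefer B, both empty, nothing taken; A=[-] B=[-] C=[reel,hook,apple,beam,jar,grate,hinge,knob,crate,oval,peg]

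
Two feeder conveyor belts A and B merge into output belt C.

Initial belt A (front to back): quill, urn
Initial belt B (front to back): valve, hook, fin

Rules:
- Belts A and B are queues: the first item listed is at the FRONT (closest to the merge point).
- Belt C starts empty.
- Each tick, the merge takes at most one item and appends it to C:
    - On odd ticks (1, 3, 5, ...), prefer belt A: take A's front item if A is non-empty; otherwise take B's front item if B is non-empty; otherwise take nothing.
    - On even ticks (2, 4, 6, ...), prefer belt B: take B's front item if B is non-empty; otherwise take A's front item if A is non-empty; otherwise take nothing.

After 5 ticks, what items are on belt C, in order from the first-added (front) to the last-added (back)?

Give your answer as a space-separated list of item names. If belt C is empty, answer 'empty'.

Answer: quill valve urn hook fin

Derivation:
Tick 1: prefer A, take quill from A; A=[urn] B=[valve,hook,fin] C=[quill]
Tick 2: prefer B, take valve from B; A=[urn] B=[hook,fin] C=[quill,valve]
Tick 3: prefer A, take urn from A; A=[-] B=[hook,fin] C=[quill,valve,urn]
Tick 4: prefer B, take hook from B; A=[-] B=[fin] C=[quill,valve,urn,hook]
Tick 5: prefer A, take fin from B; A=[-] B=[-] C=[quill,valve,urn,hook,fin]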